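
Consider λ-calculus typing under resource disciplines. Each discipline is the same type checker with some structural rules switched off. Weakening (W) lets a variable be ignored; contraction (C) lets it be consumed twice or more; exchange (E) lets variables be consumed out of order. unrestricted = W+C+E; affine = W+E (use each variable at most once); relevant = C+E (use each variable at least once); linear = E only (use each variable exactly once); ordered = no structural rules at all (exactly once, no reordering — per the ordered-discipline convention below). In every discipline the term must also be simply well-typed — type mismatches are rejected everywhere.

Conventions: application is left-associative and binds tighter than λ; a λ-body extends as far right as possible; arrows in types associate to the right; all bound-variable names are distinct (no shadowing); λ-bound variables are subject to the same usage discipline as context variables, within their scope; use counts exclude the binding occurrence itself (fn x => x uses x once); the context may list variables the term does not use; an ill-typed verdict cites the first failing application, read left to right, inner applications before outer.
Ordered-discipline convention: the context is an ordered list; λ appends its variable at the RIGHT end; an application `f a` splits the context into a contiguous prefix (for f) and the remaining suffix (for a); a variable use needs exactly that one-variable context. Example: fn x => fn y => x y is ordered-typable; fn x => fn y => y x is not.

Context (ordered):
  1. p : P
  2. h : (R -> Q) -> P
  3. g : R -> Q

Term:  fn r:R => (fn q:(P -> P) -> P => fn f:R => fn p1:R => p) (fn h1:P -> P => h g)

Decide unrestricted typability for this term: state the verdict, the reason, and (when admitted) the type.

yes — type-checks (R -> R -> R -> P) and nothing is barred; term : R -> R -> R -> P
counts: p: 1×, h: 1×, g: 1×, r (λ-bound): 0×, q (λ-bound): 0×, f (λ-bound): 0×, p1 (λ-bound): 0×, h1 (λ-bound): 0×
use order (left to right): p, h, g
typing: ✓ — R -> R -> R -> P
all disciplines: ordered ✗; linear ✗; affine ✓; relevant ✗; unrestricted ✓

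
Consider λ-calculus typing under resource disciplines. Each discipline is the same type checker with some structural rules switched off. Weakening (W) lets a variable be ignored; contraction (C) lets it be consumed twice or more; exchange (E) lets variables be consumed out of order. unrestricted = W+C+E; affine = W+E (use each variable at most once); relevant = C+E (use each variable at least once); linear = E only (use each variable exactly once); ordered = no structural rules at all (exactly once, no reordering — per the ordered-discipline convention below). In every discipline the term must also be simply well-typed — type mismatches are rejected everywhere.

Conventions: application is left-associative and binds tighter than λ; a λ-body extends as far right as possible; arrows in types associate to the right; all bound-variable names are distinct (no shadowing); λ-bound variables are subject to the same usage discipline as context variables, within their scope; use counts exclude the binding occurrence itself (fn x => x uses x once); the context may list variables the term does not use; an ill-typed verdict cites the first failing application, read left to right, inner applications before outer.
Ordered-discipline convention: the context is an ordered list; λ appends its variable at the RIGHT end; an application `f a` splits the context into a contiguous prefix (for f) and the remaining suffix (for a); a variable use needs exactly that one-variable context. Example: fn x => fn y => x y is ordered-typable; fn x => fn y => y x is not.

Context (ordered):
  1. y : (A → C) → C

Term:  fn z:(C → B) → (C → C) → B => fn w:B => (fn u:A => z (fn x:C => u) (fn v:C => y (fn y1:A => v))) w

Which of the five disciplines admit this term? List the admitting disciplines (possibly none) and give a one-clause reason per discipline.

admitted by: none
variable uses: y ×1, z (λ-bound) ×1, w (λ-bound) ×1, u (λ-bound) ×1, x (λ-bound) ×0, v (λ-bound) ×1, y1 (λ-bound) ×0
uses in reading order: z, u, y, v, w
typing: ill-typed: argument of type C → A where C → B is required
ordered: ✗, fails simple typing
linear: ✗, a type mismatch blocks all five
affine: ✗, the type mismatch rejects it
relevant: ✗, not simply typable
unrestricted: ✗, fails simple typing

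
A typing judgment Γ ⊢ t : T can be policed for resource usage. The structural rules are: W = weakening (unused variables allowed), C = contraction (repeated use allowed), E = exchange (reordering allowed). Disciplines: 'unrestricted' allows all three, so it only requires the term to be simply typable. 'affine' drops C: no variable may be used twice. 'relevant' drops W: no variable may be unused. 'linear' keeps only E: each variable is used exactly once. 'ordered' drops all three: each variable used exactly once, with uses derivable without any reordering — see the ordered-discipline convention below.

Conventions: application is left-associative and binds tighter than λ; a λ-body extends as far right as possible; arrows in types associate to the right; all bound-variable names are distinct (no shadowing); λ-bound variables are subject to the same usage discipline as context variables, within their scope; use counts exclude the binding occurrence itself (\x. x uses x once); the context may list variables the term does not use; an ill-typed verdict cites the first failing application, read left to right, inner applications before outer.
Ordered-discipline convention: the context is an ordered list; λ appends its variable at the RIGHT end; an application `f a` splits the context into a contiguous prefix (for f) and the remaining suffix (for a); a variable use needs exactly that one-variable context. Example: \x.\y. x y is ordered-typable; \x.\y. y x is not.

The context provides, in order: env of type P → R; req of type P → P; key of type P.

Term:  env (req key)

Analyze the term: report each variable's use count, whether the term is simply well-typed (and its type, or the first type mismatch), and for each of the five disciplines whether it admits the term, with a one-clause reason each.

counts: env=1; req=1; key=1
uses in reading order: env, req, key
typing: the term checks, with type R
ordered: ✓, env, req, key: once each, no exchange needed
linear: ✓, single use per variable (env, req, key)
affine: ✓, env, req, key: no repeats, contraction unneeded
relevant: ✓, at least one use each (env, req, key)
unrestricted: ✓, type-checks (R) and nothing is barred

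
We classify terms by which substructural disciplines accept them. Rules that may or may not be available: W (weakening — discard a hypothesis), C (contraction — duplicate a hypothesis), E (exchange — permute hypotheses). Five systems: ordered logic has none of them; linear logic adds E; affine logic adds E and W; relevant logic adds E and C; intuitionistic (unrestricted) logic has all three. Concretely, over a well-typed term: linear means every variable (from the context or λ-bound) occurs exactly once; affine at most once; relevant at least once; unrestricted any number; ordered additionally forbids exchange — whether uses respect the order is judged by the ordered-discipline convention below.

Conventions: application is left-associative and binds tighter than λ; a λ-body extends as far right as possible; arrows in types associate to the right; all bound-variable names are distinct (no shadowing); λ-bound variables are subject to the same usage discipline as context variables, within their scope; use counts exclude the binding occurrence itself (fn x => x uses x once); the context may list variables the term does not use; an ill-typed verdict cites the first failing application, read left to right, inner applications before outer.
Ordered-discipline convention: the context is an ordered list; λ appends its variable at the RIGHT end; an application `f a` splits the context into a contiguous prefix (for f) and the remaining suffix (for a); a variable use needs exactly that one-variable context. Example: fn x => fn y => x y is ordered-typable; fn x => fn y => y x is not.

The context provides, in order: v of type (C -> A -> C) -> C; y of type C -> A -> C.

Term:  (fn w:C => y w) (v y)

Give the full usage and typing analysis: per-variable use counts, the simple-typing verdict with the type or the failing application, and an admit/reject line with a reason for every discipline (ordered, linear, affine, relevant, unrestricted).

counts: v: 1; y: 2; w (bound): 1
use order (left to right): y, w, v, y
typing: the term checks, with type A -> C
ordered: ✗ — uses contraction: y ×2
linear: ✗ — uses contraction: y ×2
affine: ✗ — uses contraction: y ×2
relevant: ✓ — v, y, w: all used, weakening unneeded
unrestricted: ✓ — well-typed at A -> C; no restrictions here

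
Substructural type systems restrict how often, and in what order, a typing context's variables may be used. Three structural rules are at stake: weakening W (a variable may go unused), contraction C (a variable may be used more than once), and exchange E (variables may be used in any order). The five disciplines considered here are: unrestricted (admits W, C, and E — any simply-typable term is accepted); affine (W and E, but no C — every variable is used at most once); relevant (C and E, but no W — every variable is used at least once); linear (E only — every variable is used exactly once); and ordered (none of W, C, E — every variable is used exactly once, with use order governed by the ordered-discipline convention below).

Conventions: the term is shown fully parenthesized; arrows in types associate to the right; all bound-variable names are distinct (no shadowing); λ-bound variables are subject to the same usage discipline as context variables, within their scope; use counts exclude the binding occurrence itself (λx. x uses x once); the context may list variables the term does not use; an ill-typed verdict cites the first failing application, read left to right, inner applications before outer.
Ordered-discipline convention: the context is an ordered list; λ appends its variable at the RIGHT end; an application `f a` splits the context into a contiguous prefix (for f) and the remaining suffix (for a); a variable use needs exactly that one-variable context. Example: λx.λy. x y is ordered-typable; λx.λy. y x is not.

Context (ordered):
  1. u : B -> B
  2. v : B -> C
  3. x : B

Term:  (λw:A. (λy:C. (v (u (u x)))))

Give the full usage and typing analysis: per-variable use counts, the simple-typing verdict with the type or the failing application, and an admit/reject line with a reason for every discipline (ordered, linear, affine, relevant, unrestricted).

variable uses: u: 2×, v: 1×, x: 1×, w (bound): 0×, y (bound): 0×
use order (left to right): v, u, u, x
typing: well-typed — term : A -> C -> C
ordered: ✗ — needs contraction — u ×2; unused: w, y — weakening required
linear: ✗ — needs contraction — u ×2; unused: w, y — weakening required
affine: ✗ — needs contraction — u ×2
relevant: ✗ — unused: w, y — weakening required
unrestricted: ✓ — type-checks (A -> C -> C) and nothing is barred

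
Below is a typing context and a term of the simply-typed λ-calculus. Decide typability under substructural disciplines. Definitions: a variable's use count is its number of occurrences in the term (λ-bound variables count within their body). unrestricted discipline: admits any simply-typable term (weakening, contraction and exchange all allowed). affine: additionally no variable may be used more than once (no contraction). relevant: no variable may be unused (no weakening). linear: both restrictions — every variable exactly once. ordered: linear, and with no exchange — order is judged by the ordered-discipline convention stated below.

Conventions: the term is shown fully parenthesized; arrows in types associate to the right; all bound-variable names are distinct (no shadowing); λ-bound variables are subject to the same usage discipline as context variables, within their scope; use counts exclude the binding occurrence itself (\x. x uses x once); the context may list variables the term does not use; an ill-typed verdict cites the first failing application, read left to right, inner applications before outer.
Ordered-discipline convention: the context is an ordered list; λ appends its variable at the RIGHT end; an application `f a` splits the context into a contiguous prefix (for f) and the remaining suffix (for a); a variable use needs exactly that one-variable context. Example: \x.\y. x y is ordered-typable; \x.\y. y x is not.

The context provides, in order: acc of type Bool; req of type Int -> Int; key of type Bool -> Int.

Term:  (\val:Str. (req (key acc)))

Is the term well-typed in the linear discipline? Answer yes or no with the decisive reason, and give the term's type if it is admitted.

no — unused: val — weakening required
variable uses: acc: 1; req: 1; key: 1; val [bound]: 0
order of uses: req, key, acc
typing: the term checks, with type Str -> Int
all disciplines: ordered ✗ | linear ✗ | affine ✓ | relevant ✗ | unrestricted ✓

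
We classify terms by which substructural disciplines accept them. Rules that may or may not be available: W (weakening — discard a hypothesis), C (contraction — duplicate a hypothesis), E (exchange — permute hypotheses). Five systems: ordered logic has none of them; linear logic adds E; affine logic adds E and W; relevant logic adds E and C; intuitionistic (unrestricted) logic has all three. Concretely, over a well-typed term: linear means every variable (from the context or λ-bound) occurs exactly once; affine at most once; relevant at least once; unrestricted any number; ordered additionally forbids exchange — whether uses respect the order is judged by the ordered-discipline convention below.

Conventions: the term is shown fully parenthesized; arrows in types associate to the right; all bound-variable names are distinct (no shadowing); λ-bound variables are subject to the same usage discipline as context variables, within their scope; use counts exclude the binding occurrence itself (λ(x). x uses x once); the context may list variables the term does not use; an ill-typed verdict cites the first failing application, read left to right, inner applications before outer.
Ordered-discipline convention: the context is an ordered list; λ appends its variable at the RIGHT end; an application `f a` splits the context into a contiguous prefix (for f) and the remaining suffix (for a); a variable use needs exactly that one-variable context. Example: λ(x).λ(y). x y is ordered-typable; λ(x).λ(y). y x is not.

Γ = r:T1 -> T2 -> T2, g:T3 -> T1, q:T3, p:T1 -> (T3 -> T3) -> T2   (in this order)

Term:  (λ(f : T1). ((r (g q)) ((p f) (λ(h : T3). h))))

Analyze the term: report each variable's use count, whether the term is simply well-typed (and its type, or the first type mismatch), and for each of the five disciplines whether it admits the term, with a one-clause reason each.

usage: r: 1; g: 1; q: 1; p: 1; f (λ-bound): 1; h (λ-bound): 1
uses in reading order: r, g, q, p, f, h
typing: the term checks, with type T1 -> T2
ordered: ✓, r, g, q, p, f, h: once each, no exchange needed
linear: ✓, r, g, q, p, f, h: one use apiece
affine: ✓, r, g, q, p, f, h: no repeats, contraction unneeded
relevant: ✓, every one of r, g, q, p, f, h appears
unrestricted: ✓, well-typed at T1 -> T2; no restrictions here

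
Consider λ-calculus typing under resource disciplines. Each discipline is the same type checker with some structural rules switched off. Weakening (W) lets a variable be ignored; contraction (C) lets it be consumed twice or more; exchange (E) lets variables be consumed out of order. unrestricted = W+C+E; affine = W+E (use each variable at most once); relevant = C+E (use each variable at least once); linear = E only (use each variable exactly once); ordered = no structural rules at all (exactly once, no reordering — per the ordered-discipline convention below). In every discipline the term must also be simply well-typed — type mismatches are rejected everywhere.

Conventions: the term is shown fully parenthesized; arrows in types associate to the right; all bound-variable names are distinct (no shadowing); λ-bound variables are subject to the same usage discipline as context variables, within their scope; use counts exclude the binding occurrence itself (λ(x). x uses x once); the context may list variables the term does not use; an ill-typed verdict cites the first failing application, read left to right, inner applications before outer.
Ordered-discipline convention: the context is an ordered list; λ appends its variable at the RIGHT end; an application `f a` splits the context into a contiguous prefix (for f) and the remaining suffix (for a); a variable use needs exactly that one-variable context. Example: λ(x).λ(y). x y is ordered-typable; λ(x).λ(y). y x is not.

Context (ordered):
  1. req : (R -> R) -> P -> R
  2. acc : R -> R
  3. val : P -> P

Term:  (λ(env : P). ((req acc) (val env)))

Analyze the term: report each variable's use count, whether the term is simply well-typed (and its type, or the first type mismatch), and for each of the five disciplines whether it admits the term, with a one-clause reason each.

variable uses: req: 1; acc: 1; val: 1; env (λ-bound): 1
use order (left to right): req, acc, val, env
typing: well-typed — term : P -> R
ordered: ✓, req, acc, val, env: once each, no exchange needed
linear: ✓, each of req, acc, val, env used exactly once
affine: ✓, req, acc, val, env: no repeats, contraction unneeded
relevant: ✓, req, acc, val, env: all used, weakening unneeded
unrestricted: ✓, type-checks (P -> R) and nothing is barred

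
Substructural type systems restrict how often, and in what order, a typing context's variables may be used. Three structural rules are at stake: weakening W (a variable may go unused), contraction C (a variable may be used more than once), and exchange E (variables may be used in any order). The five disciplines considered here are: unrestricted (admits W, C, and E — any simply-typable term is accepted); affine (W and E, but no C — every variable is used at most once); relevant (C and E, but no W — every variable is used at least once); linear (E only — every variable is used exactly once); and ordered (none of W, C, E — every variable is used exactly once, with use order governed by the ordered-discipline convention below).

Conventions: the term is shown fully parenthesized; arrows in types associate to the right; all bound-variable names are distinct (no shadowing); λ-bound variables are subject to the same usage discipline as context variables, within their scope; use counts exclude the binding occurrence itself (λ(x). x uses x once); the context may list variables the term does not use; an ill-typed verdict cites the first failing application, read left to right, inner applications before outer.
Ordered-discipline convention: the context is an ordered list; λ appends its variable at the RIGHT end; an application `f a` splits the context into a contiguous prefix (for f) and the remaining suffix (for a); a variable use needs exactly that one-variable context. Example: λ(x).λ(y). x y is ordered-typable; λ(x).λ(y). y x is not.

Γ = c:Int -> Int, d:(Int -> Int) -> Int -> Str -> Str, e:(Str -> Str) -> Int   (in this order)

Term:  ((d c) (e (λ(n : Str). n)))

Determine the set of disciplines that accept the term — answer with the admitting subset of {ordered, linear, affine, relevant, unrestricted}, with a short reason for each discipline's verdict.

accepted by: linear, affine, relevant, unrestricted
variable uses: c: 1×; d: 1×; e: 1×; n [bound]: 1×
use order (left to right): d, c, e, n
typing: the term checks, with type Str -> Str
ordered ✗ (no contiguous prefix/suffix split fits d, c, e, n)
linear ✓ (single use per variable (c, d, e, n))
affine ✓ (no duplicate uses among c, d, e, n)
relevant ✓ (every one of c, d, e, n appears)
unrestricted ✓ (type-checks (Str -> Str) and nothing is barred)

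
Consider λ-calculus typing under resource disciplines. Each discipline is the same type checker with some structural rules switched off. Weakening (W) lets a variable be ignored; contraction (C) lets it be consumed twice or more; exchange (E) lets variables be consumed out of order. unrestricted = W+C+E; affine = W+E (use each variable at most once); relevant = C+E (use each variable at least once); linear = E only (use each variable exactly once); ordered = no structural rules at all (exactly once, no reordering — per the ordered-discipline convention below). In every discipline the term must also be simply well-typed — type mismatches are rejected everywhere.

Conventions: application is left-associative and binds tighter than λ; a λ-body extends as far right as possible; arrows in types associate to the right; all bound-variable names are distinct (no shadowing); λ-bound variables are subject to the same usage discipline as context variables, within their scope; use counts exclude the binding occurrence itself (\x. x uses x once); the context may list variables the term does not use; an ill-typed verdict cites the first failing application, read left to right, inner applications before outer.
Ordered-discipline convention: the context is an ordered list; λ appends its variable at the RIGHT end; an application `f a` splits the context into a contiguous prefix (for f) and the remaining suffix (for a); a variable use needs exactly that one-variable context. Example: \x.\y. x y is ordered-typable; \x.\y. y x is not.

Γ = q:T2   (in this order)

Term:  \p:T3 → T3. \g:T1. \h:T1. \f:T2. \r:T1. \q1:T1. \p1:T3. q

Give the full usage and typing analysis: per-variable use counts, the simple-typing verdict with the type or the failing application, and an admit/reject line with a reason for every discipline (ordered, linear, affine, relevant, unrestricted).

variable uses: q: 1, p (λ-bound): 0, g (λ-bound): 0, h (λ-bound): 0, f (λ-bound): 0, r (λ-bound): 0, q1 (λ-bound): 0, p1 (λ-bound): 0
left-to-right use order: q
typing: the term checks, with type (T3 → T3) → T1 → T1 → T2 → T1 → T1 → T3 → T2
ordered: ✗, p, g, h, f, r, q1, p1 left unused
linear: ✗, p, g, h, f, r, q1, p1 left unused
affine: ✓, q, p, g, h, f, r, q1, p1: no repeats, contraction unneeded
relevant: ✗, p, g, h, f, r, q1, p1 left unused
unrestricted: ✓, type-checks ((T3 → T3) → T1 → T1 → T2 → T1 → T1 → T3 → T2) and nothing is barred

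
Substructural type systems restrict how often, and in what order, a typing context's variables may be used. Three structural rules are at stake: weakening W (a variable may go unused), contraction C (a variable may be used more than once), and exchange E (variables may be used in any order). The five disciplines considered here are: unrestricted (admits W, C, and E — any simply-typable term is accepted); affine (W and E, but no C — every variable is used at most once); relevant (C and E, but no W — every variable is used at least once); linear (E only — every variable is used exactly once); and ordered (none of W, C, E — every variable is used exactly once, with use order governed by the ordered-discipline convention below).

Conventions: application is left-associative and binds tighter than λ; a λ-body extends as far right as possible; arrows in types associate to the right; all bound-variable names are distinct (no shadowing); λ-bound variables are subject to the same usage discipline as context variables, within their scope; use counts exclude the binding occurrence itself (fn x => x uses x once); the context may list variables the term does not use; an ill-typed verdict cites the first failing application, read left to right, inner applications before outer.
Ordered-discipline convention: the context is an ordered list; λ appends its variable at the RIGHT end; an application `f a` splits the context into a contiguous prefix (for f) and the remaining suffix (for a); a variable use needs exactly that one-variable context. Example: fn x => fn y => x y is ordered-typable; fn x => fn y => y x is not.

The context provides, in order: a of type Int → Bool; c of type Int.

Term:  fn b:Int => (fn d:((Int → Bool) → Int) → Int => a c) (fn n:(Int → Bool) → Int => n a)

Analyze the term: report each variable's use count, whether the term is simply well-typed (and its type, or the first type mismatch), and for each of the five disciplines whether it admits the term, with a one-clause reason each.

usage: a: 2; c: 1; b [bound]: 0; d [bound]: 0; n [bound]: 1
order of uses: a, c, n, a
typing: well-typed — term : Int → Bool
ordered ✗ (repeated use of a ×2; unused: b, d — weakening required)
linear ✗ (repeated use of a ×2; unused: b, d — weakening required)
affine ✗ (repeated use of a ×2)
relevant ✗ (unused: b, d — weakening required)
unrestricted ✓ (type-checks (Int → Bool) and nothing is barred)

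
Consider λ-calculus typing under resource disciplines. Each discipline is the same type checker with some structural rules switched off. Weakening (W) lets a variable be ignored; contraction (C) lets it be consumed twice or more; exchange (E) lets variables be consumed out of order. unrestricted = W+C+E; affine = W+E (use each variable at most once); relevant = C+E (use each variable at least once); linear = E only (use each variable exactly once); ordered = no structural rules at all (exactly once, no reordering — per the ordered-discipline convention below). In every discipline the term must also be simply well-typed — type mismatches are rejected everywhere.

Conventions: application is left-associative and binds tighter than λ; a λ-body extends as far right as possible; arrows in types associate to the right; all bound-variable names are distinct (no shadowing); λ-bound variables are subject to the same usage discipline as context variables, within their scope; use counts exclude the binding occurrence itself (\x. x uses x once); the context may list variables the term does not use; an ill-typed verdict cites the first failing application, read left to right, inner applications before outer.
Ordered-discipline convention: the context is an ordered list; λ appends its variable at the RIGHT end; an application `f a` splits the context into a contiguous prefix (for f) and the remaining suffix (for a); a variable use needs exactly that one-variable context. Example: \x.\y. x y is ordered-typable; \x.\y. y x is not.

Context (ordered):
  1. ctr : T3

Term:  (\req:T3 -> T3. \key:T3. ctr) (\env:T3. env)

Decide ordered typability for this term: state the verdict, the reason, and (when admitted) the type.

no — req, key never used (weakening)
variable uses: ctr ×1, req (λ-bound) ×0, key (λ-bound) ×0, env (λ-bound) ×1
use order (left to right): ctr, env
typing: ✓ — T3 -> T3
all disciplines: ordered ✗; linear ✗; affine ✓; relevant ✗; unrestricted ✓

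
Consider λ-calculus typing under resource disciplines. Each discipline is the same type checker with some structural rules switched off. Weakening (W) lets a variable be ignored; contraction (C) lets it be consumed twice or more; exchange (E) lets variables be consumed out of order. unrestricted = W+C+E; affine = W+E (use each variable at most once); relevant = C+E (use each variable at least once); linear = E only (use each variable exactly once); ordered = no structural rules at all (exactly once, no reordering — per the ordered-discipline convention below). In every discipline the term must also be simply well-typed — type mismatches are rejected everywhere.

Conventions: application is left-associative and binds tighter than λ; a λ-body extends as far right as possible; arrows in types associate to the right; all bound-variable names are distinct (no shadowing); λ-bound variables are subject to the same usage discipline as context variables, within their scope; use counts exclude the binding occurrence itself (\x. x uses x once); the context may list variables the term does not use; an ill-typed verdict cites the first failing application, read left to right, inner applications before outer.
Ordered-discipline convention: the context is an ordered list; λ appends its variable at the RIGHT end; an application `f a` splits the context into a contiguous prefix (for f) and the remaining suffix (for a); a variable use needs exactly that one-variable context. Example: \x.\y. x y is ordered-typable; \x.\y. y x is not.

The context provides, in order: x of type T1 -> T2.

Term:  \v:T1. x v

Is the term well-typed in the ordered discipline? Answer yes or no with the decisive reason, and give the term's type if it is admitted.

yes — x, v once each; derivable with no W/C/E; term : T1 -> T2
usage: x ×1; v (λ-bound) ×1
left-to-right use order: x, v
typing: the term checks, with type T1 -> T2
summary: ordered ✓; linear ✓; affine ✓; relevant ✓; unrestricted ✓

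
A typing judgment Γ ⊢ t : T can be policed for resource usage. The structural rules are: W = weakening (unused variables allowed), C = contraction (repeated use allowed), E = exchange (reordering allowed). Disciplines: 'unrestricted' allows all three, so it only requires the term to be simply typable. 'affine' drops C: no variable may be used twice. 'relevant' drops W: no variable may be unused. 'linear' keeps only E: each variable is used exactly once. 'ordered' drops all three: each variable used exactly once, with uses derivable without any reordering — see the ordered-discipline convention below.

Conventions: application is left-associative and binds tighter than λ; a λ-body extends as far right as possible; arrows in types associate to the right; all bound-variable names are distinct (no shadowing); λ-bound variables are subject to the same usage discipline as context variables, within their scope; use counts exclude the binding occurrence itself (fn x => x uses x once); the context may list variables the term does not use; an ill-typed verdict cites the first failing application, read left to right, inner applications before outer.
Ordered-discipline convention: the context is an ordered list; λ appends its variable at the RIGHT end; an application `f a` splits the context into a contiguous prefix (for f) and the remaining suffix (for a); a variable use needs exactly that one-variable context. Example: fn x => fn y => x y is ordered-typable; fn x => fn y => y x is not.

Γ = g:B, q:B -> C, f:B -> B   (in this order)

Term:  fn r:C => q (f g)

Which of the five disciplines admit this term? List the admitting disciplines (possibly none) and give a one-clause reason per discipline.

admitted in: affine, unrestricted
usage: g: 1, q: 1, f: 1, r [bound]: 0
uses in reading order: q, f, g
typing: the term checks, with type C -> C
ordered: ✗ — unused: r — weakening required
linear: ✗ — unused: r — weakening required
affine: ✓ — g, q, f, r: no repeats, contraction unneeded
relevant: ✗ — unused: r — weakening required
unrestricted: ✓ — typability at C -> C is all that's needed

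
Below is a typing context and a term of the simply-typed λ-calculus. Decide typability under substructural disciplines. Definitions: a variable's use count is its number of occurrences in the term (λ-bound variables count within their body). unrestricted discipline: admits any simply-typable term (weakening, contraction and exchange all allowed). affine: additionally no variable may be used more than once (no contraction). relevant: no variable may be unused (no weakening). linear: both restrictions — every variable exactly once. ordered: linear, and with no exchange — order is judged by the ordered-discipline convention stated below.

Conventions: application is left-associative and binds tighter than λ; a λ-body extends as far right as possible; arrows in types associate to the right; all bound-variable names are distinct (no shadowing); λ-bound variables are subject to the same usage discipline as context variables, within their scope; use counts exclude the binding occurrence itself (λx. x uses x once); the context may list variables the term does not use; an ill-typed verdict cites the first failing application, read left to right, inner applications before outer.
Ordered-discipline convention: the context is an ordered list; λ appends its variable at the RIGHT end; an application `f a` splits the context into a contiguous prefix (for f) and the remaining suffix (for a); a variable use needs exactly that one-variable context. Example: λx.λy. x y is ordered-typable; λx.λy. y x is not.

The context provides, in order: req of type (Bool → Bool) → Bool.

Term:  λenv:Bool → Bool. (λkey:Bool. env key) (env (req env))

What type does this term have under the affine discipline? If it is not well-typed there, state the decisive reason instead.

not well-typed under affine — needs contraction — env ×3
usage: req: 1, env [bound]: 3, key [bound]: 1
use order (left to right): env, key, env, req, env
typing: ✓ — (Bool → Bool) → Bool
all disciplines: ordered ✗ · linear ✗ · affine ✗ · relevant ✓ · unrestricted ✓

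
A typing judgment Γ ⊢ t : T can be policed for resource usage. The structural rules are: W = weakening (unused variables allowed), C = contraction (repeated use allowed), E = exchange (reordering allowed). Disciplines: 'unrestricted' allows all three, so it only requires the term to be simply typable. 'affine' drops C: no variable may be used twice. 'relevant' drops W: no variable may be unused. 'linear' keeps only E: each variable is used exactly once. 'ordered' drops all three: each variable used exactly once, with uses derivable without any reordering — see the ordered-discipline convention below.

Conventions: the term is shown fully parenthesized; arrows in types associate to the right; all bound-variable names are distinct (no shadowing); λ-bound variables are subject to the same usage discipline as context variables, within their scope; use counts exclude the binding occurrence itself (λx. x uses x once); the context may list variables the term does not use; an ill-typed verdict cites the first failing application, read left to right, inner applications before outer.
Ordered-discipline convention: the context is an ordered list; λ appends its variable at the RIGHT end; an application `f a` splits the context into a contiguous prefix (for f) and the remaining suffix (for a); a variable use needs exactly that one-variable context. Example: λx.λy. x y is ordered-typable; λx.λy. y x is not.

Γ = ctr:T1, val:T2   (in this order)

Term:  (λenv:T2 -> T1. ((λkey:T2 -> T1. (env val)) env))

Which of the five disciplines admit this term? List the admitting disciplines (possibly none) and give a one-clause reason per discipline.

admitted by: unrestricted
usage: ctr: 0, val: 1, env (λ-bound): 2, key (λ-bound): 0
use order (left to right): env, val, env
typing: the term checks, with type (T2 -> T1) -> T1
ordered: ✗, env ×2 used more than once (contraction); ctr, key left unused
linear: ✗, env ×2 used more than once (contraction); ctr, key left unused
affine: ✗, env ×2 used more than once (contraction)
relevant: ✗, ctr, key left unused
unrestricted: ✓, type-checks ((T2 -> T1) -> T1) and nothing is barred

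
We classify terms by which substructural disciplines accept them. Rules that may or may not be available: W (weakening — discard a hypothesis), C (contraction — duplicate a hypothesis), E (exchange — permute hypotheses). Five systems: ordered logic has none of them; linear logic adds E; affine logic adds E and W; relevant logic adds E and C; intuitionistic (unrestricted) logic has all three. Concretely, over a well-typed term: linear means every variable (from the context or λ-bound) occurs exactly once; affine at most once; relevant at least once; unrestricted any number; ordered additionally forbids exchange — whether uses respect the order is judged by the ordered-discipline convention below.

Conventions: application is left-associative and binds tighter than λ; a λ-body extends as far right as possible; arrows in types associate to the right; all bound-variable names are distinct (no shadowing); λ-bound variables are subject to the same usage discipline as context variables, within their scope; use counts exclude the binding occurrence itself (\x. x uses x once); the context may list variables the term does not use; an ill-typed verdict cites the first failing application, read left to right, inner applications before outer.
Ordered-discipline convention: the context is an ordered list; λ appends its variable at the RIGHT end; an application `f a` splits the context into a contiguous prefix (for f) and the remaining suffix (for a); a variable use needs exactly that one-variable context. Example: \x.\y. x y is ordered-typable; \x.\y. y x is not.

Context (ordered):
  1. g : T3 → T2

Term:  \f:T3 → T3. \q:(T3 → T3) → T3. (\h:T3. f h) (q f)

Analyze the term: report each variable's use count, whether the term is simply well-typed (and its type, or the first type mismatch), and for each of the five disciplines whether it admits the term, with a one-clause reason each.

usage: g ×0; f [bound] ×2; q [bound] ×1; h [bound] ×1
use order (left to right): f, h, q, f
typing: well-typed at (T3 → T3) → ((T3 → T3) → T3) → T3
ordered: ✗, uses contraction: f ×2; g never used (weakening)
linear: ✗, uses contraction: f ×2; g never used (weakening)
affine: ✗, uses contraction: f ×2
relevant: ✗, g never used (weakening)
unrestricted: ✓, typability at (T3 → T3) → ((T3 → T3) → T3) → T3 is all that's needed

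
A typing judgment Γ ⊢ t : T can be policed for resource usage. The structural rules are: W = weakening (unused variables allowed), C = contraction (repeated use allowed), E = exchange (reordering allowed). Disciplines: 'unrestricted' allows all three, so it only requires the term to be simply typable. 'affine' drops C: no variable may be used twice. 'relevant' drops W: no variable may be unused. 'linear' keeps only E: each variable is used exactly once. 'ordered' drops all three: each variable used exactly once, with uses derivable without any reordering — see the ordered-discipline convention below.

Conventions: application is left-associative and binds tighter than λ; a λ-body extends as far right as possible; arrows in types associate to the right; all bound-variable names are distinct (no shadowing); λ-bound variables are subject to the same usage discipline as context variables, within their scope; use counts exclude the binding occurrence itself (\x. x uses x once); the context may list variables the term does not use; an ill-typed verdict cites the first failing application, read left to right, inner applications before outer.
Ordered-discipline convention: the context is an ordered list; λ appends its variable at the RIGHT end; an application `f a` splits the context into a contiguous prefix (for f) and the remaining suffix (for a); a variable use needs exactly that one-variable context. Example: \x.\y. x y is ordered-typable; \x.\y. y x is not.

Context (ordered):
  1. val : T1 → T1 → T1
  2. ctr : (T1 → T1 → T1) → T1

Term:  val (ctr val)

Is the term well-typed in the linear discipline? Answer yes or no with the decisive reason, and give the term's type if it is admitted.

no — val ×2 used more than once (contraction)
counts: val: 2; ctr: 1
use order (left to right): val, ctr, val
typing: the term checks, with type T1 → T1
across the five disciplines: ordered ✗ · linear ✗ · affine ✗ · relevant ✓ · unrestricted ✓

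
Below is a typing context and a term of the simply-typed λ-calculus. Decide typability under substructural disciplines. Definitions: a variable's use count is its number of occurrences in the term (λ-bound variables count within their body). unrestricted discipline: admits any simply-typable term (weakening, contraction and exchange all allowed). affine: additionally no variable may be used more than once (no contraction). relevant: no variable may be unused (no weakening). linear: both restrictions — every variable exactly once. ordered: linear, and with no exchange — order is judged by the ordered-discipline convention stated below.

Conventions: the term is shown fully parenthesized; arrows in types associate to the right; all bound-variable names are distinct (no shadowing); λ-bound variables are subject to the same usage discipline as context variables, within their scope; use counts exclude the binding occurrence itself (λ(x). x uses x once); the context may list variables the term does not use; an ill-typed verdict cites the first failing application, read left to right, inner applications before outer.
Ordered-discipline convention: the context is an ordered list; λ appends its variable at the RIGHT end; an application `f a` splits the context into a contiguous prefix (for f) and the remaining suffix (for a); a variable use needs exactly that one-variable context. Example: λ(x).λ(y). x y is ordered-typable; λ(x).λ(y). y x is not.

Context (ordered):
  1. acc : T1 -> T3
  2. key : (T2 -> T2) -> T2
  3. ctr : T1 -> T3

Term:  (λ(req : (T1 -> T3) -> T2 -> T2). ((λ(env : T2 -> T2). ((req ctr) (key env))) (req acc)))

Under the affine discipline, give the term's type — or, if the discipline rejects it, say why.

not well-typed under affine — repeated use of req ×2
variable uses: acc ×1; key ×1; ctr ×1; req (λ-bound) ×2; env (λ-bound) ×1
order of uses: req, ctr, key, env, req, acc
typing: ✓ — ((T1 -> T3) -> T2 -> T2) -> T2
all disciplines: ordered ✗, linear ✗, affine ✗, relevant ✓, unrestricted ✓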